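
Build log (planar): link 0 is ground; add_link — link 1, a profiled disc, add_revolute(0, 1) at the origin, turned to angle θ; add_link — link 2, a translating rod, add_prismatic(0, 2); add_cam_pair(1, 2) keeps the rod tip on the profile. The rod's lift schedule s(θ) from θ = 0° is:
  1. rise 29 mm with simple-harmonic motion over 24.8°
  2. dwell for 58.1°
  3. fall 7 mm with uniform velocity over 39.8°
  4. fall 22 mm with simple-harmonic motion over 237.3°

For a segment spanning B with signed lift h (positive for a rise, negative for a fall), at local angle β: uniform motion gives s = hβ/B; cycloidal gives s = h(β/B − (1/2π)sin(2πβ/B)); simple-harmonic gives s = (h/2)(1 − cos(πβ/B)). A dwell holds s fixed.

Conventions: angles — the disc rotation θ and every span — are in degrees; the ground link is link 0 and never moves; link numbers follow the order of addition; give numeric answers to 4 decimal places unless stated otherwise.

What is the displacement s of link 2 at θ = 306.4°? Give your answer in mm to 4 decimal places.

seg 1 [0°–24.8°] simple-harmonic, h=29: full span → s += 29 → s = 29.0000
seg 2 [24.8°–82.9°] dwell: s stays 29.0000
seg 3 [82.9°–122.7°] uniform, h=-7: full span → s += -7 → s = 22.0000
seg 4 [122.7°–360°] simple-harmonic, h=-22: θ=306.4° here. β=183.7, B=237.3. -22/2·(1 − cos(π·0.7741)) = -19.3448 → s = 2.6552

2.6552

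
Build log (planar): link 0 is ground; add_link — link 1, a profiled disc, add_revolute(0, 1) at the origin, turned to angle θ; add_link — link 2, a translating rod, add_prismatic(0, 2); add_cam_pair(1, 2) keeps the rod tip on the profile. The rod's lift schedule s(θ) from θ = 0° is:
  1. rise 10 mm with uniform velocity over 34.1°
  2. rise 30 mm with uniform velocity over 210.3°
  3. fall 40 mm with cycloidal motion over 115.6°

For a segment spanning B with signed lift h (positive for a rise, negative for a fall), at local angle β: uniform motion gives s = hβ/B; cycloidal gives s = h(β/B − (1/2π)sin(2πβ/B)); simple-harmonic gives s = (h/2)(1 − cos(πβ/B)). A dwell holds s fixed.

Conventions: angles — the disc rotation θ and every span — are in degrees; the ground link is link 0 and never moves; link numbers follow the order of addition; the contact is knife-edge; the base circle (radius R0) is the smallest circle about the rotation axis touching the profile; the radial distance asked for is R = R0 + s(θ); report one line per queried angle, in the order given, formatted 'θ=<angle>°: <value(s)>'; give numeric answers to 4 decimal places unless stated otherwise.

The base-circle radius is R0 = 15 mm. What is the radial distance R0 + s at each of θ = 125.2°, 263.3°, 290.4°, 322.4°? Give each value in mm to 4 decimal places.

seg 1 [0°–34.1°] uniform, h=10: full span → s += 10 → s = 10.0000
seg 2 [34.1°–244.4°] uniform, h=30: θ=125.2° here. β=91.1, B=210.3. 30·91.1/210.3 = 12.9957 → s = 22.9957
seg 2 [34.1°–244.4°] uniform, h=30: full span → s += 30 → s = 40.0000
seg 3 [244.4°–360°] cycloidal, h=-40: θ=263.3° here. β=18.9, B=115.6. -40·(0.1635 − sin(2π·0.1635)/(2π)) = -1.0910 → s = 38.9090
seg 3 [244.4°–360°] cycloidal, h=-40: θ=290.4° here. β=46, B=115.6. -40·(0.3979 − sin(2π·0.3979)/(2π)) = -12.1081 → s = 27.8919
seg 3 [244.4°–360°] cycloidal, h=-40: θ=322.4° here. β=78, B=115.6. -40·(0.6747 − sin(2π·0.6747)/(2π)) = -32.6572 → s = 7.3428
θ=125.2°: R = R0 + s = 15 + 22.9957 = 37.9957
θ=263.3°: R = R0 + s = 15 + 38.9090 = 53.9090
θ=290.4°: R = R0 + s = 15 + 27.8919 = 42.8919
θ=322.4°: R = R0 + s = 15 + 7.3428 = 22.3428

θ=125.2°: 37.9957
θ=263.3°: 53.9090
θ=290.4°: 42.8919
θ=322.4°: 22.3428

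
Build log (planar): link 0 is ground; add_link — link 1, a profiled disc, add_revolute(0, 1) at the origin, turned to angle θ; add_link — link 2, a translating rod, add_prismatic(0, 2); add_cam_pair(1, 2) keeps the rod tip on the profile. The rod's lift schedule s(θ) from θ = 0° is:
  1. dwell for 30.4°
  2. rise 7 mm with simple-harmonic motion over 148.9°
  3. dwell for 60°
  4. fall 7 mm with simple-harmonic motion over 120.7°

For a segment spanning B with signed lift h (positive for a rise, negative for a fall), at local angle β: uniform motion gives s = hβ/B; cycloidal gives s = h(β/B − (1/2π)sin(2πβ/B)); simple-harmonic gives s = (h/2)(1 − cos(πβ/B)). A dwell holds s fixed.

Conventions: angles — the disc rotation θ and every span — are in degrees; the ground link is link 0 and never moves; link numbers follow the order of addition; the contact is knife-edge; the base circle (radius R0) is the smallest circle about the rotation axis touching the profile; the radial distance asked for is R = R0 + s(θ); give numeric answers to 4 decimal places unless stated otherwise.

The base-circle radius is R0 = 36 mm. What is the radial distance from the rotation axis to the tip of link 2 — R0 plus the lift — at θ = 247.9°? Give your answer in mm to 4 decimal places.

seg 1 [0°–30.4°] dwell: s stays 0.0000
seg 2 [30.4°–179.3°] simple-harmonic, h=7: full span → s += 7 → s = 7.0000
seg 3 [179.3°–239.3°] dwell: s stays 7.0000
seg 4 [239.3°–360°] simple-harmonic, h=-7: θ=247.9° here. β=8.6, B=120.7. -7/2·(1 − cos(π·0.0713)) = -0.0873 → s = 6.9127
R = R0 + s = 36 + 6.9127 = 42.9127

42.9127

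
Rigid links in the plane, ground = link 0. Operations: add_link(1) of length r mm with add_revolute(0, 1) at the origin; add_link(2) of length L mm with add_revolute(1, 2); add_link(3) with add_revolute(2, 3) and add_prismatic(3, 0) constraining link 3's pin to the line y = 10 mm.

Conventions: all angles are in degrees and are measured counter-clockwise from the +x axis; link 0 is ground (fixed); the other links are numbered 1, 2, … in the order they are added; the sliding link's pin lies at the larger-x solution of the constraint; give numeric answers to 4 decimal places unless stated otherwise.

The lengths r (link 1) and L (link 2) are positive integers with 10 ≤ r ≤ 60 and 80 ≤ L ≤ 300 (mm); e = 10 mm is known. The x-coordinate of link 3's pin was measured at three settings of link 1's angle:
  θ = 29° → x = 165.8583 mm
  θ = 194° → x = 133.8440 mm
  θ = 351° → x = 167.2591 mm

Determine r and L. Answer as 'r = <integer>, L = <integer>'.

constraint per measurement: (x − r cos θ)² + (r sin θ − e)² = L²
subtracting the θ₁ and θ₂ equations cancels the r² and L² terms:
r = (x₁² − x₂²) / (2[(x₁cos θ₁ + e sin θ₁) − (x₂cos θ₂ + e sin θ₂)]) = 17.0000 → r = 17
L² = (x₁ − r cos θ₁)² + (r sin θ₁ − e)² = 22801.0005 → L = 151.0000 → L = 151
check at θ₃=351°: x = 167.2591 (printed 167.2591) ✓

r = 17, L = 151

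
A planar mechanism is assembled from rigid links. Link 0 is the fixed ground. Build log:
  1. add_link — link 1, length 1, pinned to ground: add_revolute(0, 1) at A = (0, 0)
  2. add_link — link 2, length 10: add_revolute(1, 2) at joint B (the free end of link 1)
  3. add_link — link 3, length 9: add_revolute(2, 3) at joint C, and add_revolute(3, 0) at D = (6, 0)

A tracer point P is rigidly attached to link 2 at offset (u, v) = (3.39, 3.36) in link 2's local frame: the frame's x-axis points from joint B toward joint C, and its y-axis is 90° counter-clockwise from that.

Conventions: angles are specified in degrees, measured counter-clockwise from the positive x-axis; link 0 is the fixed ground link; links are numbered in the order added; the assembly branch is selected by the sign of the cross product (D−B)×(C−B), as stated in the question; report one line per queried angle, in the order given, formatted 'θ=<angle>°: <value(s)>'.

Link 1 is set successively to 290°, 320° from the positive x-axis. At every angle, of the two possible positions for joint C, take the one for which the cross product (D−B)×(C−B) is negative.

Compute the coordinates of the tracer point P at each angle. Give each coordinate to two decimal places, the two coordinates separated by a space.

A=(0,0), D=(6.00,0)
θ=290°: B = A + 1.00·(cos290°, sin290°) = (0.3420, -0.9397)
θ=290°: |BD| = 5.7355
θ=290°: circle(B,10.00) ∩ circle(D,9.00): a=4.5241, h=8.9181
θ=290°:   candidates: C₊=(3.3439,8.5991) cross=51.150; C₋=(6.2661,-8.9961) cross=-51.150
θ=290°:   branch - wants cross < 0 → take C=(6.2661,-8.9961) (cross=-51.150)
θ=290°: ex = (C−B)/|BC| = (0.5924,-0.8056); ey = (0.8056,0.5924)
θ=290°: P = B + 3.39·ex + 3.36·ey = (5.0572,-1.6803)
θ=320°: B = A + 1.00·(cos320°, sin320°) = (0.7660, -0.6428)
θ=320°: |BD| = 5.2733
θ=320°: circle(B,10.00) ∩ circle(D,9.00): a=4.4382, h=8.9612
θ=320°:   candidates: C₊=(4.0788,8.7926) cross=47.255; C₋=(6.2634,-8.9961) cross=-47.255
θ=320°:   branch - wants cross < 0 → take C=(6.2634,-8.9961) (cross=-47.255)
θ=320°: ex = (C−B)/|BC| = (0.5497,-0.8353); ey = (0.8353,0.5497)
θ=320°: P = B + 3.39·ex + 3.36·ey = (5.4364,-1.6274)

θ=290°: 5.06 -1.68
θ=320°: 5.44 -1.63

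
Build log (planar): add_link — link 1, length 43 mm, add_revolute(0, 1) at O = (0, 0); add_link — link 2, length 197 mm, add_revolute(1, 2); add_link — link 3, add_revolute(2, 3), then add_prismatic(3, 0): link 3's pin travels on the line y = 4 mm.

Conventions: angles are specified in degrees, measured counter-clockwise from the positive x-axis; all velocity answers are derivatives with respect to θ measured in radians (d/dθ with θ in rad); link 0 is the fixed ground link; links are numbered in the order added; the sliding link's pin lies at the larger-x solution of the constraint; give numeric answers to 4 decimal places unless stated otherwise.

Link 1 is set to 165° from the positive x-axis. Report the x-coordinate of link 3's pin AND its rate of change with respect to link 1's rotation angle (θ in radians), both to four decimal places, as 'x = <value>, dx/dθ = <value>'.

geometry: r = 43 mm, L = 197 mm, e = 4 mm
crank pin P = (r cos θ, r sin θ) = (-41.534811, 11.129219)
h = r sin θ − e = 11.129219 − 4 = 7.129219
x = r cos θ + √(L² − h²) = -41.534811 + 196.870958 = 155.336148
dx/dθ = −r sin θ − h·r cos θ/√(L² − h²) (θ in radians; h = 7.129219) = -9.625133

x = 155.3361, dx/dθ = -9.6251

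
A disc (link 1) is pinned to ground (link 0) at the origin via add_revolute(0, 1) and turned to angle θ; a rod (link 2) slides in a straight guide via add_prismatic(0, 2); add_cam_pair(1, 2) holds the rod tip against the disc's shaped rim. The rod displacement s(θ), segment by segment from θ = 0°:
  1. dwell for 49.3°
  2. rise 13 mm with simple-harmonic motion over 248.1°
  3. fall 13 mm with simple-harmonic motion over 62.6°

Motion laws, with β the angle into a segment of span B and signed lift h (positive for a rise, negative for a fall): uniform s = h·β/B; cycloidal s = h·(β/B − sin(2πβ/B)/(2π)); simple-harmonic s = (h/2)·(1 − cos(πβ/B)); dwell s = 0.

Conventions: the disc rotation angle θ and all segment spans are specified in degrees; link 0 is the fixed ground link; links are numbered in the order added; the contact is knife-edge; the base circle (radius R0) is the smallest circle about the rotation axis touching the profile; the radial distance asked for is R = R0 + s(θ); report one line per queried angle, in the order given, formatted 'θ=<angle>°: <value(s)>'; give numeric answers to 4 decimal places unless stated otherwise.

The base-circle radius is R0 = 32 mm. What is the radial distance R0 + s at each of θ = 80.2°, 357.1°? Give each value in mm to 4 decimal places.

segment 1 (0° to 49.3°, dwell): s unchanged at 0.0000
θ = 80.2° falls in segment 2 (49.3° to 297.4°, simple-harmonic, h = 13): β = 80.2 − 49.3 = 30.9°, B = 248.1°; Δs = 13/2·(1 − cos(π·0.1245)) = 0.4912; s = 0.0000 + 0.4912 = 0.4912
segment 2 (49.3° to 297.4°, simple-harmonic, h = 13) is passed completely: s = 0.0000 + (13) = 13.0000
θ = 357.1° falls in segment 3 (297.4° to 360°, simple-harmonic, h = -13): β = 357.1 − 297.4 = 59.7°, B = 62.6°; Δs = -13/2·(1 − cos(π·0.9537)) = -12.9313; s = 13.0000 − 12.9313 = 0.0687
θ=80.2°: R = R0 + s = 32 + 0.4912 = 32.4912
θ=357.1°: R = R0 + s = 32 + 0.0687 = 32.0687

θ=80.2°: 32.4912
θ=357.1°: 32.0687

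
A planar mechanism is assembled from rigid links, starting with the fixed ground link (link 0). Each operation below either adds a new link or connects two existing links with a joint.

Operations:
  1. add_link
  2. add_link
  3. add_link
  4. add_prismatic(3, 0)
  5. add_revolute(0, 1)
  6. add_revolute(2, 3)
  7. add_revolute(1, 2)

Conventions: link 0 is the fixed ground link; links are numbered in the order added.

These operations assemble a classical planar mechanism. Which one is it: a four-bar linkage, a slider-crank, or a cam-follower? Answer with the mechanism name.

links: 4 (incl. ground); joints: 3 revolute, 1 prismatic, 0 higher (cam) pair, forming one closed loop
4 links, 3 revolutes + 1 prismatic in one loop → slider-crank

slider-crank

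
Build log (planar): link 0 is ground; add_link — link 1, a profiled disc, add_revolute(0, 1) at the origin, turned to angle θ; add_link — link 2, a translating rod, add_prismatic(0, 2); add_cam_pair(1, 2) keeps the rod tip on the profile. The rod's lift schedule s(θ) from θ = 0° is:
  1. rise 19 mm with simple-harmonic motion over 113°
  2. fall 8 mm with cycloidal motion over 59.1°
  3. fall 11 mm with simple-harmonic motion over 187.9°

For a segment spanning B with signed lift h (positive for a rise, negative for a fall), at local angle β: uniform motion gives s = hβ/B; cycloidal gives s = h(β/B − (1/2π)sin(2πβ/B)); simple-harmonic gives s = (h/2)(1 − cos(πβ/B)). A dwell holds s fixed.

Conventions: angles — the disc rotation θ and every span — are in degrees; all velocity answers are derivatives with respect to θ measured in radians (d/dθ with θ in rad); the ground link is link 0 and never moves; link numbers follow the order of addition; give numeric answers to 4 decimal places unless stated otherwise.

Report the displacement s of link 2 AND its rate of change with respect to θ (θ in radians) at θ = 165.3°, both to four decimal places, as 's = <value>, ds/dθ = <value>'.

seg 1 [0°–113°] simple-harmonic, h=19: full span → s += 19 → s = 19.0000
seg 2 [113°–172.1°] cycloidal, h=-8: θ=165.3° here. β=52.3, B=59.1. -8·(0.8849 − sin(2π·0.8849)/(2π)) = -7.9219 → s = 11.0781
velocity in seg [113°–172.1°] (cycloidal), θ in radians: β = 52.3° = 0.9128 rad, B = 59.1° = 1.0315 rad; ds/dθ = (h/B)(1 − cos(2πβ/B)) = ((-8)/1.0315)(1 − cos(2π·0.8849)) = -1.939991 mm/rad

s = 11.0781, ds/dθ = -1.9400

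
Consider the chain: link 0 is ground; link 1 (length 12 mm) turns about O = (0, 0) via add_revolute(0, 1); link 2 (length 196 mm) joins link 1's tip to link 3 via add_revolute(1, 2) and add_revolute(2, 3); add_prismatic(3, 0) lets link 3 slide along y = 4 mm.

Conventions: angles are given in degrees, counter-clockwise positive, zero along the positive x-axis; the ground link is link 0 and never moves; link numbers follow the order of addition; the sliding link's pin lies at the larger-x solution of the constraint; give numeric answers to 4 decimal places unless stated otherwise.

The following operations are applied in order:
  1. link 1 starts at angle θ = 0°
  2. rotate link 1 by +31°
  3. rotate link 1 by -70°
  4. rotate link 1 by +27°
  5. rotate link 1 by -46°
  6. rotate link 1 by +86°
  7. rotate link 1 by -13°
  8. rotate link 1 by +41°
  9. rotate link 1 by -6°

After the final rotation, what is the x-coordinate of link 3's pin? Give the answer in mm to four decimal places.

geometry: r = 12 mm, L = 196 mm, e = 4 mm; θ starts at 0°
rotate link 1 by +31°: θ ← 0° +31° = 31°
rotate link 1 by -70°: θ ← 31° -70° = -39°
rotate link 1 by +27°: θ ← -39° +27° = -12°
rotate link 1 by -46°: θ ← -12° -46° = -58°
rotate link 1 by +86°: θ ← -58° +86° = 28°
rotate link 1 by -13°: θ ← 28° -13° = 15°
rotate link 1 by +41°: θ ← 15° +41° = 56°
rotate link 1 by -6°: θ ← 56° -6° = 50°
crank pin P = (r cos θ, r sin θ) = (7.713451, 9.192533)
h = r sin θ − e = 9.192533 − 4 = 5.192533
x = r cos θ + √(L² − h²) = 7.713451 + 195.931206 = 203.644658

203.6447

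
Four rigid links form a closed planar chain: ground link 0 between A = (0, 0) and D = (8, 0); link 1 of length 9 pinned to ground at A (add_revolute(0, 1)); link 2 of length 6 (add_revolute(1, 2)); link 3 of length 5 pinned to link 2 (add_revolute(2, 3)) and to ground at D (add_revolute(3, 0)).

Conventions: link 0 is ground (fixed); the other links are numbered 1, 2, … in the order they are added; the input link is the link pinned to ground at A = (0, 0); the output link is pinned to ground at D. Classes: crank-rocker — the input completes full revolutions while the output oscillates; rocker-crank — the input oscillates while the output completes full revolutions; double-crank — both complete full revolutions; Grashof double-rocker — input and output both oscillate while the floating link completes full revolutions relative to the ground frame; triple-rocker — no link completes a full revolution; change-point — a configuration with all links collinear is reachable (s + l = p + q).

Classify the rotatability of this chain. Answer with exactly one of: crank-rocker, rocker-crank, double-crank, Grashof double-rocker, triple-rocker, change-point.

lengths: ground=8, input=9, coupler=6, output=5
sorted: s=5 (shortest), l=9 (longest), p+q=14
s + l = 14 vs p + q = 14
s + l = p + q → change-point (collinear configuration reachable)

change-point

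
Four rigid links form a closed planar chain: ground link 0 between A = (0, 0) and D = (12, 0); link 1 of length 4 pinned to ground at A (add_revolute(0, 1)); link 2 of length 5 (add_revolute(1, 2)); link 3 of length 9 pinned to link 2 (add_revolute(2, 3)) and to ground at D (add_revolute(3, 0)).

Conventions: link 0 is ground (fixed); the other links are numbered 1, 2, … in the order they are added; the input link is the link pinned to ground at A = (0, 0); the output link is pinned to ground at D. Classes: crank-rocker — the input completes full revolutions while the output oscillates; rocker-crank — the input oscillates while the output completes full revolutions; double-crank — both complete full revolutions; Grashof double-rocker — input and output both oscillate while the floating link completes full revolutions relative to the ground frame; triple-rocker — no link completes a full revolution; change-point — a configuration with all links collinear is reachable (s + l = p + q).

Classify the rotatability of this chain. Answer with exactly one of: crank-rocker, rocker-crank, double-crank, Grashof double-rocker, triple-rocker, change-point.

lengths: ground=12, input=4, coupler=5, output=9
sorted: s=4 (shortest), l=12 (longest), p+q=14
s + l = 16 vs p + q = 14
s + l > p + q → non-Grashof → no link fully rotates → triple-rocker

triple-rocker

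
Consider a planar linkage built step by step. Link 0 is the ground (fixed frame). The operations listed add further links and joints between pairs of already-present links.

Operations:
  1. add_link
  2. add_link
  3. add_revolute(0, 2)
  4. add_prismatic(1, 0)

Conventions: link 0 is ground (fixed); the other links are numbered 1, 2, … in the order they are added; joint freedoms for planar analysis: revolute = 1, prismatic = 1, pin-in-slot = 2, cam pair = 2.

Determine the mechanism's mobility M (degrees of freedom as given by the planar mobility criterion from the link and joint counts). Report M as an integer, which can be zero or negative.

L=1 J1=0 J2=0
add link → L=2 J1=0 J2=0
add link → L=3 J1=0 J2=0
R@0,2 dof=1 J1 → L=3 J1=1 J2=0
P@1,0 dof=1 J1 → L=3 J1=2 J2=0
M=3(L−1)−2J1−J2=3·2−2·2−0=2

M = 2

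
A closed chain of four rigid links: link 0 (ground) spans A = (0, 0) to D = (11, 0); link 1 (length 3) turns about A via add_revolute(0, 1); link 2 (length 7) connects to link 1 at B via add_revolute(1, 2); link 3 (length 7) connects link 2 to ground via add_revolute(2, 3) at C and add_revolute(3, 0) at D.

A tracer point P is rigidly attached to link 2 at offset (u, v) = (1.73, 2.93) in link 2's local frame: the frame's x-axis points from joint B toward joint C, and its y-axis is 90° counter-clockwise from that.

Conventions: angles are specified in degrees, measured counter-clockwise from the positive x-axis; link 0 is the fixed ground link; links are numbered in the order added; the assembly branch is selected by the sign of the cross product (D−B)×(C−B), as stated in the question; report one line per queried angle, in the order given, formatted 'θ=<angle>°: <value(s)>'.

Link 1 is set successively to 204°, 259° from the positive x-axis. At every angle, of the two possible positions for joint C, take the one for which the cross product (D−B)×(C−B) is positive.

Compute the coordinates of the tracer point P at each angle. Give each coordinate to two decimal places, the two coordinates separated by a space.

A=(0,0), D=(11.00,0)
θ=204°: B = A + 3.00·(cos204°, sin204°) = (-2.7406, -1.2202)
θ=204°: |BD| = 13.7947
θ=204°: circle(B,7.00) ∩ circle(D,7.00): a=6.8974, h=1.1944
θ=204°:   candidates: C₊=(4.0240,0.5796) cross=16.476; C₋=(4.2353,-1.7998) cross=-16.476
θ=204°:   branch + wants cross > 0 → take C=(4.0240,0.5796) (cross=16.476)
θ=204°: ex = (C−B)/|BC| = (0.9664,0.2571); ey = (-0.2571,0.9664)
θ=204°: P = B + 1.73·ex + 2.93·ey = (-1.8221,2.0561)
θ=259°: B = A + 3.00·(cos259°, sin259°) = (-0.5724, -2.9449)
θ=259°: |BD| = 11.9412
θ=259°: circle(B,7.00) ∩ circle(D,7.00): a=5.9706, h=3.6540
θ=259°:   candidates: C₊=(4.3127,2.0687) cross=43.633; C₋=(6.1149,-5.0136) cross=-43.633
θ=259°:   branch + wants cross > 0 → take C=(4.3127,2.0687) (cross=43.633)
θ=259°: ex = (C−B)/|BC| = (0.6979,0.7162); ey = (-0.7162,0.6979)
θ=259°: P = B + 1.73·ex + 2.93·ey = (-1.4637,0.3389)

θ=204°: -1.82 2.06
θ=259°: -1.46 0.34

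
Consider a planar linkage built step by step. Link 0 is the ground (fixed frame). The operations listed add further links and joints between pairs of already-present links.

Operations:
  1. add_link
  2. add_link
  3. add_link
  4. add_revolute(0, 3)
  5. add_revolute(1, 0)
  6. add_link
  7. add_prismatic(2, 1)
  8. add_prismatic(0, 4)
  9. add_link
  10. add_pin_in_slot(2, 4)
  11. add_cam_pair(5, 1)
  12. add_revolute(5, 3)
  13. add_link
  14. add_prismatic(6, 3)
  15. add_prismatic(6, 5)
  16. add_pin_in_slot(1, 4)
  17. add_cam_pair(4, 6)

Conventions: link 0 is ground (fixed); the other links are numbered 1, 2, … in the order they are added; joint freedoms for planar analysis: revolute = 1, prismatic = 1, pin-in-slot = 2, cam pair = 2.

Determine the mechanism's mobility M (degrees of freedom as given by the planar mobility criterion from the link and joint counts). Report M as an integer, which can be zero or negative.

link 0 = ground. State L|J1|J2 = 1|0|0
+link1  2|0|0
+link2  3|0|0
+link3  4|0|0
R(0,3) f=1→J1  4|1|0
R(1,0) f=1→J1  4|2|0
+link4  5|2|0
P(2,1) f=1→J1  5|3|0
P(0,4) f=1→J1  5|4|0
+link5  6|4|0
PS(2,4) f=2→J2  6|4|1
C(5,1) f=2→J2  6|4|2
R(5,3) f=1→J1  6|5|2
+link6  7|5|2
P(6,3) f=1→J1  7|6|2
P(6,5) f=1→J1  7|7|2
PS(1,4) f=2→J2  7|7|3
C(4,6) f=2→J2  7|7|4
M = 3(7−1)−2·7−4 = 18−14−4 = 0

M = 0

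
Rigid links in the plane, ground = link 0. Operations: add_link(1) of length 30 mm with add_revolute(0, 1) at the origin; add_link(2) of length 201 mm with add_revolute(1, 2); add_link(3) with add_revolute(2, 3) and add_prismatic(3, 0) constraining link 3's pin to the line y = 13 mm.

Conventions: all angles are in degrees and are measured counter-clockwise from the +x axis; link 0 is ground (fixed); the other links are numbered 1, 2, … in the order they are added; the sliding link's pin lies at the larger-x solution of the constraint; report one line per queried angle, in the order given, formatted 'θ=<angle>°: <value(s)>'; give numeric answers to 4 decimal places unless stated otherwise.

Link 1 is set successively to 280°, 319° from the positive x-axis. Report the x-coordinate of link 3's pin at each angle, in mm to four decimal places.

geometry: r = 30 mm, L = 201 mm, e = 13 mm
θ=280°: crank pin P = (r cos θ, r sin θ) = (5.209445, -29.544233)
θ=280°: h = r sin θ − e = -29.544233 − 13 = -42.544233
θ=280°: x = r cos θ + √(L² − h²) = 5.209445 + 196.445891 = 201.655337
θ=319°: crank pin P = (r cos θ, r sin θ) = (22.641287, -19.681771)
θ=319°: h = r sin θ − e = -19.681771 − 13 = -32.681771
θ=319°: x = r cos θ + √(L² − h²) = 22.641287 + 198.325243 = 220.966530

θ=280°: 201.6553
θ=319°: 220.9665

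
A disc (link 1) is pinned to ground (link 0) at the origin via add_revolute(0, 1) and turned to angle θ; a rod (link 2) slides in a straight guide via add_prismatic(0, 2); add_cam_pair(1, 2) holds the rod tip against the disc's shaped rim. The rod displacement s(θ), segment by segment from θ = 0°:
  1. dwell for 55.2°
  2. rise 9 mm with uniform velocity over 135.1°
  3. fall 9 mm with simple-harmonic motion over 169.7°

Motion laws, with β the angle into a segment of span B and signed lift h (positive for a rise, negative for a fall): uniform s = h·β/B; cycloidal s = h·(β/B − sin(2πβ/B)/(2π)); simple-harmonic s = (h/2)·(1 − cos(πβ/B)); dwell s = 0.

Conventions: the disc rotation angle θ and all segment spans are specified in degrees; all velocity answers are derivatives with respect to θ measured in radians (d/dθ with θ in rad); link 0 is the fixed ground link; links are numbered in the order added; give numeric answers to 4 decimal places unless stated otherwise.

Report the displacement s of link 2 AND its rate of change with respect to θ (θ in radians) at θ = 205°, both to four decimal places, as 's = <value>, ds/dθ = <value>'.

segment 1 (0° to 55.2°, dwell): s unchanged at 0.0000
segment 2 (55.2° to 190.3°, uniform, h = 9) is passed completely: s = 0.0000 + (9) = 9.0000
θ = 205° falls in segment 3 (190.3° to 360°, simple-harmonic, h = -9): β = 205 − 190.3 = 14.7°, B = 169.7°; Δs = -9/2·(1 − cos(π·0.0866)) = -0.1656; s = 9.0000 − 0.1656 = 8.8344
velocity in seg [190.3°–360°] (simple-harmonic), θ in radians: β = 14.7° = 0.2566 rad, B = 169.7° = 2.9618 rad; ds/dθ = (πh/(2B)) sin(πβ/B) = (π·(-9)/(2·2.9618)) sin(π·0.0866) = -1.282965 mm/rad

s = 8.8344, ds/dθ = -1.2830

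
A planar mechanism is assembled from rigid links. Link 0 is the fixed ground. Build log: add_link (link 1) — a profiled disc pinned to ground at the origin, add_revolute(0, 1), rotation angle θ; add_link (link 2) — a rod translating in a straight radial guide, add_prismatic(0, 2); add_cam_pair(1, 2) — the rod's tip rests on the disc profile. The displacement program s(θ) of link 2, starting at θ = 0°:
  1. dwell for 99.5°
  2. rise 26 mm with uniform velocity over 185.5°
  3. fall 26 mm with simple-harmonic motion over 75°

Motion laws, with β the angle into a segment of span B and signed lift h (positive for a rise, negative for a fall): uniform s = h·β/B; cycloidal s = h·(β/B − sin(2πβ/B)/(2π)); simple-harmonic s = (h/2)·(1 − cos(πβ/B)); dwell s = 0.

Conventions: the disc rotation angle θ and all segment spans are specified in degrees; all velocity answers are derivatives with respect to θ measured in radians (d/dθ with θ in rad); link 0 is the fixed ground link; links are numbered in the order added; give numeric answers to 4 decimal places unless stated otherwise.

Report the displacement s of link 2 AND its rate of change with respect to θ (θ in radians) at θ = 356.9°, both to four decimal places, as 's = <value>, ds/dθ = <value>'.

seg 1 [0°–99.5°] dwell: s stays 0.0000
seg 2 [99.5°–285°] uniform, h=26: full span → s += 26 → s = 26.0000
seg 3 [285°–360°] simple-harmonic, h=-26: θ=356.9° here. β=71.9, B=75. -26/2·(1 − cos(π·0.9587)) = -25.8906 → s = 0.1094
velocity in seg [285°–360°] (simple-harmonic), θ in radians: β = 71.9° = 1.2549 rad, B = 75° = 1.3090 rad; ds/dθ = (πh/(2B)) sin(πβ/B) = (π·(-26)/(2·1.3090)) sin(π·0.9587) = -4.040022 mm/rad

s = 0.1094, ds/dθ = -4.0400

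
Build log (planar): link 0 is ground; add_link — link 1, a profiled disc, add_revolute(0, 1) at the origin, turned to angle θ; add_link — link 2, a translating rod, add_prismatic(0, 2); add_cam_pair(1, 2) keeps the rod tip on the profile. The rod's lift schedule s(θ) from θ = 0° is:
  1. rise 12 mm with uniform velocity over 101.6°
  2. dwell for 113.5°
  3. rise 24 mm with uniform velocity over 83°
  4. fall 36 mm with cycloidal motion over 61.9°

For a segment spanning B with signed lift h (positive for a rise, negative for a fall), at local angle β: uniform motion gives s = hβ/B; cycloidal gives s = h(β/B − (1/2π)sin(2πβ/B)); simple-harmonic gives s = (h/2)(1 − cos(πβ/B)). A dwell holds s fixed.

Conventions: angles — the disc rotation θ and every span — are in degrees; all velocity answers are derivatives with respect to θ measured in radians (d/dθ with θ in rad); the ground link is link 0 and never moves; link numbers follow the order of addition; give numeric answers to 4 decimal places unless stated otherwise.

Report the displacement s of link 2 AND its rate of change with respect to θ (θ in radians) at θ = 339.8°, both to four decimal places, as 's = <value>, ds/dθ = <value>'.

seg 1 [0°–101.6°] uniform, h=12: full span → s += 12 → s = 12.0000
seg 2 [101.6°–215.1°] dwell: s stays 12.0000
seg 3 [215.1°–298.1°] uniform, h=24: full span → s += 24 → s = 36.0000
seg 4 [298.1°–360°] cycloidal, h=-36: θ=339.8° here. β=41.7, B=61.9. -36·(0.6737 − sin(2π·0.6737)/(2π)) = -29.3351 → s = 6.6649
velocity in seg [298.1°–360°] (cycloidal), θ in radians: β = 41.7° = 0.7278 rad, B = 61.9° = 1.0804 rad; ds/dθ = (h/B)(1 − cos(2πβ/B)) = ((-36)/1.0804)(1 − cos(2π·0.6737)) = -48.698353 mm/rad

s = 6.6649, ds/dθ = -48.6984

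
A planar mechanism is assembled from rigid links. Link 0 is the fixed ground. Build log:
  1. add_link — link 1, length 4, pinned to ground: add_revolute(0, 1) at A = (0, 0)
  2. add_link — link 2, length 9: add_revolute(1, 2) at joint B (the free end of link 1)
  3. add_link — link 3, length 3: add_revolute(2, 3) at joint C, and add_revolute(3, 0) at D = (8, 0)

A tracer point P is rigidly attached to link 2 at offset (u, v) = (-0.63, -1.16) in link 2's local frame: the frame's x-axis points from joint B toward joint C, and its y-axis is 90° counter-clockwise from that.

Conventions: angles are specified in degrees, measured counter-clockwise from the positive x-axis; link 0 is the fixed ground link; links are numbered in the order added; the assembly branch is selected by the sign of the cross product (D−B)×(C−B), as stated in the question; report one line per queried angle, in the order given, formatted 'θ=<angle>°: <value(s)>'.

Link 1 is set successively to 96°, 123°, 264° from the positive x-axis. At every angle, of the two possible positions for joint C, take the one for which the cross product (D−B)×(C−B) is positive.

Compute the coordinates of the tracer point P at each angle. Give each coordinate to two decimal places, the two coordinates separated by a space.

A=(0,0), D=(8.00,0)
θ=96°: B = A + 4.00·(cos96°, sin96°) = (-0.4181, 3.9781)
θ=96°: |BD| = 9.3107
θ=96°: circle(B,9.00) ∩ circle(D,3.00): a=8.5219, h=2.8944
θ=96°:   candidates: C₊=(8.5234,2.9540) cross=26.949; C₋=(6.0501,-2.2799) cross=-26.949
θ=96°:   branch + wants cross > 0 → take C=(8.5234,2.9540) (cross=26.949)
θ=96°: ex = (C−B)/|BC| = (0.9935,-0.1138); ey = (0.1138,0.9935)
θ=96°: P = B + -0.63·ex + -1.16·ey = (-1.1760,2.8973)
θ=123°: B = A + 4.00·(cos123°, sin123°) = (-2.1786, 3.3547)
θ=123°: |BD| = 10.7171
θ=123°: circle(B,9.00) ∩ circle(D,3.00): a=8.7177, h=2.2366
θ=123°:   candidates: C₊=(6.8011,2.7500) cross=23.969; C₋=(5.4009,-1.4983) cross=-23.969
θ=123°:   branch + wants cross > 0 → take C=(6.8011,2.7500) (cross=23.969)
θ=123°: ex = (C−B)/|BC| = (0.9977,-0.0672); ey = (0.0672,0.9977)
θ=123°: P = B + -0.63·ex + -1.16·ey = (-2.8851,2.2396)
θ=264°: B = A + 4.00·(cos264°, sin264°) = (-0.4181, -3.9781)
θ=264°: |BD| = 9.3107
θ=264°: circle(B,9.00) ∩ circle(D,3.00): a=8.5219, h=2.8944
θ=264°:   candidates: C₊=(6.0501,2.2799) cross=26.949; C₋=(8.5234,-2.9540) cross=-26.949
θ=264°:   branch + wants cross > 0 → take C=(6.0501,2.2799) (cross=26.949)
θ=264°: ex = (C−B)/|BC| = (0.7187,0.6953); ey = (-0.6953,0.7187)
θ=264°: P = B + -0.63·ex + -1.16·ey = (-0.0643,-5.2498)

θ=96°: -1.18 2.90
θ=123°: -2.89 2.24
θ=264°: -0.06 -5.25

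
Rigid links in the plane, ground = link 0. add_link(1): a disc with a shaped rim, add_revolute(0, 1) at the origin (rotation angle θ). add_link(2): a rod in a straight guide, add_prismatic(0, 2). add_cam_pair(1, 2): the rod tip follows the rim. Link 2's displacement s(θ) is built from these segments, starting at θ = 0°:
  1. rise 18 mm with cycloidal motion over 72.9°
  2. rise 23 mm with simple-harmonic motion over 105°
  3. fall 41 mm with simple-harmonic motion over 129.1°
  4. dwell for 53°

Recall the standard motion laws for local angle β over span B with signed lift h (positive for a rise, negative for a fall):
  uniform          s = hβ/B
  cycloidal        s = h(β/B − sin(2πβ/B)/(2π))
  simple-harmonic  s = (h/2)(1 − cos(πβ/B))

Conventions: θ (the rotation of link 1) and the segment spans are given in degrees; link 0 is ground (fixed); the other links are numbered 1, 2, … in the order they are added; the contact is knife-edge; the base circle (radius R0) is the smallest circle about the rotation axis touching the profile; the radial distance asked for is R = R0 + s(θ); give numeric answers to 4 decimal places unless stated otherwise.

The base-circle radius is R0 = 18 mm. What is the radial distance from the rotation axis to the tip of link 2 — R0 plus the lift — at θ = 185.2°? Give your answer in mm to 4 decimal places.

segment 1 (0° to 72.9°, cycloidal, h = 18) is passed completely: s = 0.0000 + (18) = 18.0000
segment 2 (72.9° to 177.9°, simple-harmonic, h = 23) is passed completely: s = 18.0000 + (23) = 41.0000
θ = 185.2° falls in segment 3 (177.9° to 307°, simple-harmonic, h = -41): β = 185.2 − 177.9 = 7.3°, B = 129.1°; Δs = -41/2·(1 − cos(π·0.0565)) = -0.3226; s = 41.0000 − 0.3226 = 40.6774
R = R0 + s = 18 + 40.6774 = 58.6774

58.6774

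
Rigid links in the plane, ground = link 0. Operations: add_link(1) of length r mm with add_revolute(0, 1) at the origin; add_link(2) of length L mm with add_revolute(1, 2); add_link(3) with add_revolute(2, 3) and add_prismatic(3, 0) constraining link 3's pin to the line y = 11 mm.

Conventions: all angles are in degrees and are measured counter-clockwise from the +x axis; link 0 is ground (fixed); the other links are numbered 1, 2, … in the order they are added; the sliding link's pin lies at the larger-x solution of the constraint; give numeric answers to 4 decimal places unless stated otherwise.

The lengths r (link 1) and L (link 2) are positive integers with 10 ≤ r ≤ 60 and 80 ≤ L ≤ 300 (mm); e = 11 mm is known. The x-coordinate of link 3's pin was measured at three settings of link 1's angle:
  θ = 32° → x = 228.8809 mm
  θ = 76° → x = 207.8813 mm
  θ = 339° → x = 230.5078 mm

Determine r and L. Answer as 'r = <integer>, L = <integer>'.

constraint per measurement: (x − r cos θ)² + (r sin θ − e)² = L²
subtracting the θ₁ and θ₂ equations cancels the r² and L² terms:
r = (x₁² − x₂²) / (2[(x₁cos θ₁ + e sin θ₁) − (x₂cos θ₂ + e sin θ₂)]) = 33.0001 → r = 33
L² = (x₁ − r cos θ₁)² + (r sin θ₁ − e)² = 40401.0122 → L = 201.0000 → L = 201
check at θ₃=339°: x = 230.5078 (printed 230.5078) ✓

r = 33, L = 201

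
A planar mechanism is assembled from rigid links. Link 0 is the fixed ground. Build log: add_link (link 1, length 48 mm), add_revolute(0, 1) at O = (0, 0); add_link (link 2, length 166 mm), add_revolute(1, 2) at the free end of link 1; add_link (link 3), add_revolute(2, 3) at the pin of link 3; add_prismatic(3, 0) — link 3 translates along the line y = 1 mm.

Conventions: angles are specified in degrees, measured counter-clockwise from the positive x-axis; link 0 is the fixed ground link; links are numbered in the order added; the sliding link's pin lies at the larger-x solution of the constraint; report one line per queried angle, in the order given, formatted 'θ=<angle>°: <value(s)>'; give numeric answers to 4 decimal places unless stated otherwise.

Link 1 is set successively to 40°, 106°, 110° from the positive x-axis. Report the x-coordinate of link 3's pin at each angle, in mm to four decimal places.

geometry: r = 48 mm, L = 166 mm, e = 1 mm
θ=40°: crank pin P = (r cos θ, r sin θ) = (36.770133, 30.853805)
θ=40°: h = r sin θ − e = 30.853805 − 1 = 29.853805
θ=40°: x = r cos θ + √(L² − h²) = 36.770133 + 163.293448 = 200.063582
θ=106°: crank pin P = (r cos θ, r sin θ) = (-13.230593, 46.140561)
θ=106°: h = r sin θ − e = 46.140561 − 1 = 45.140561
θ=106°: x = r cos θ + √(L² − h²) = -13.230593 + 159.744576 = 146.513983
θ=110°: crank pin P = (r cos θ, r sin θ) = (-16.416967, 45.105246)
θ=110°: h = r sin θ − e = 45.105246 − 1 = 44.105246
θ=110°: x = r cos θ + √(L² − h²) = -16.416967 + 160.033519 = 143.616552

θ=40°: 200.0636
θ=106°: 146.5140
θ=110°: 143.6166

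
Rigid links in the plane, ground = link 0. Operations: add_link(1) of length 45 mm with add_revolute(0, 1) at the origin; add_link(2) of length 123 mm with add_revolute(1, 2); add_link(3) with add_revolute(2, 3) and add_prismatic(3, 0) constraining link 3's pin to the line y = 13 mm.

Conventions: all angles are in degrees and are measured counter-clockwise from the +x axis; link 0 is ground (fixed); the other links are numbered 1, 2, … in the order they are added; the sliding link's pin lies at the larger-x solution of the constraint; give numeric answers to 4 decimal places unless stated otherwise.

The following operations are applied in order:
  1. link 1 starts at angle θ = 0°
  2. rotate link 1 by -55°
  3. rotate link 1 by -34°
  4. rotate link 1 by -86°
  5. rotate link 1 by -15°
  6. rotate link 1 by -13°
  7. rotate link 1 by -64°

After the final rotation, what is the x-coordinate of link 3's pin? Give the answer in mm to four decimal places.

geometry: r = 45 mm, L = 123 mm, e = 13 mm; θ starts at 0°
rotate link 1 by -55°: θ ← 0° -55° = -55°
rotate link 1 by -34°: θ ← -55° -34° = -89°
rotate link 1 by -86°: θ ← -89° -86° = -175°
rotate link 1 by -15°: θ ← -175° -15° = -190°
rotate link 1 by -13°: θ ← -190° -13° = -203°
rotate link 1 by -64°: θ ← -203° -64° = -267°
crank pin P = (r cos θ, r sin θ) = (-2.355118, 44.938329)
h = r sin θ − e = 44.938329 − 13 = 31.938329
x = r cos θ + √(L² − h²) = -2.355118 + 118.781072 = 116.425954

116.4260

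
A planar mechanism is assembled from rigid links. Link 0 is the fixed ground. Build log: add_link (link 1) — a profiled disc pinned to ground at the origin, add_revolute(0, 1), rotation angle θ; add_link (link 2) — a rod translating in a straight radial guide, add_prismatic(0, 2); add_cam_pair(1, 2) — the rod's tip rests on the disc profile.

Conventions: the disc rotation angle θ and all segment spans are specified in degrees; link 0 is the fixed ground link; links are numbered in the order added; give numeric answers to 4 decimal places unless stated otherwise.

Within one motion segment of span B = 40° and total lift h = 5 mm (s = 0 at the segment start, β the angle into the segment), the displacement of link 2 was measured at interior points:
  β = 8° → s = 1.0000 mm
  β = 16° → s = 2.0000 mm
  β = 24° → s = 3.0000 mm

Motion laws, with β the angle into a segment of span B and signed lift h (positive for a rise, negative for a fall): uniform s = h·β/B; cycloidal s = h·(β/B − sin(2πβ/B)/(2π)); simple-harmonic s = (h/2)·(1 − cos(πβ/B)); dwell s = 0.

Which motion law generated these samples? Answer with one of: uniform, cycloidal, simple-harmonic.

candidates at β/B = r: uniform s = h·r (linear in β); cycloidal s = h·(r − sin(2πr)/(2π)); simple-harmonic s = (h/2)(1 − cos(πr))
β=8°: printed 1.0000 | uniform 1.0000, cycloidal 0.2432, simple-harmonic 0.4775
β=16°: printed 2.0000 | uniform 2.0000, cycloidal 1.5323, simple-harmonic 1.7275
β=24°: printed 3.0000 | uniform 3.0000, cycloidal 3.4677, simple-harmonic 3.2725
only one law matches every sample → uniform

uniform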